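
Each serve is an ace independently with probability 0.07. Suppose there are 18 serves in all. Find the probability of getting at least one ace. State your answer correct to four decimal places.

0.7292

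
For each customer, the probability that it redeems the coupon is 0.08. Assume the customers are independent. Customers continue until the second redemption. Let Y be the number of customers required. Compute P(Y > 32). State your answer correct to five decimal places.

Needing more than 32 customers ⇔ fewer than 2 successes in the first 32. With X ~ Binomial(32, 0.08), P(Y > 32) = P(X ≤ 1).
  k=0: C(32,0)·0.08^0·0.92^32 = 0.0693762
  k=1: C(32,1)·0.08^1·0.92^31 = 0.1930468
P(X ≤ 1) = 0.2624230

0.26242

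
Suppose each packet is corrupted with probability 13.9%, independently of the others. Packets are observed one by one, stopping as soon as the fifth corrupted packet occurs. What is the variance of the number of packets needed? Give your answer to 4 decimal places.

222.8146

Y = total packets until the fifth success; negative binomial with r=5, p=0.139.
Var(Y) = r(1−p)/p² = 5·0.861 / 0.139² = 222.814554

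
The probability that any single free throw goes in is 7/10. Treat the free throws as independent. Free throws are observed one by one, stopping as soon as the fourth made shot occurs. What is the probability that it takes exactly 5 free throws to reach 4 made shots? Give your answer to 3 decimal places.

Y = trial on which the fourth success occurs; negative binomial, r=4, p=0.70.
P(Y=5) = C(4,3) · p^4 · (1−p)^1
= 4 · 0.2401 · 0.3 = 0.28812

0.288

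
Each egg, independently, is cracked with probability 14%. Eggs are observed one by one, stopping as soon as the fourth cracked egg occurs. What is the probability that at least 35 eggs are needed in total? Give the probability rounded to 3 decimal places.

0.280

Needing more than 34 eggs ⇔ fewer than 4 successes in the first 34. With X ~ Binomial(34, 0.14), P(Y > 34) = P(X ≤ 3).
  k=0: C(34,0)·0.14^0·0.86^34 = 0.00593
  k=1: C(34,1)·0.14^1·0.86^33 = 0.03281
  k=2: C(34,2)·0.14^2·0.86^32 = 0.08814
  k=3: C(34,3)·0.14^3·0.86^31 = 0.15305
P(X ≤ 3) = 0.27993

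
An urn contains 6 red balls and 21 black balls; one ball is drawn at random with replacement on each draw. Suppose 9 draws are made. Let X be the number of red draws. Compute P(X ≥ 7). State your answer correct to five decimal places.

0.00063

X ~ Binomial(9, 0.222222); P(X ≥ 7) = Σ C(9,k) p^k (1−p)^(9−k) over k:
  k=7: C(9,7)·0.222222^7·0.777778^2 = 0.0005828
  k=8: C(9,8)·0.222222^8·0.777778^1 = 0.0000416
  k=9: C(9,9)·0.222222^9·0.777778^0 = 0.0000013
Total = 0.0006258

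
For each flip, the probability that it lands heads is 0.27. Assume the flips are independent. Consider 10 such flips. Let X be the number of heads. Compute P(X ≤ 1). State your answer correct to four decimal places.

X ~ Binomial(10, 0.27); P(X ≤ 1) = Σ C(10,k) p^k (1−p)^(10−k) over k:
  k=0: C(10,0)·0.27^0·0.73^10 = 0.042976
  k=1: C(10,1)·0.27^1·0.73^9 = 0.158953
Total = 0.201930

0.2019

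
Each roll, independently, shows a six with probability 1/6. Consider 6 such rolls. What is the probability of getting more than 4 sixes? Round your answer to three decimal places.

X ~ Binomial(6, 0.166667); P(X ≥ 5) = Σ C(6,k) p^k (1−p)^(6−k) over k:
  k=5: C(6,5)·0.166667^5·0.833333^1 = 0.00064
  k=6: C(6,6)·0.166667^6·0.833333^0 = 0.00002
Total = 0.00066

0.001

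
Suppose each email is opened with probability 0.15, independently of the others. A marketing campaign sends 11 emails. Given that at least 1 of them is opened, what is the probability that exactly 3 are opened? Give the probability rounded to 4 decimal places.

0.1822

X ~ Binomial(11, 0.15). Want P(X=3 | X≥1) = P(X=3) / P(X≥1).
P(X=3) = C(11,3)·0.15^3·0.85^8 = 0.151743
P(X≥1) = 1 − 0.167343 = 0.832657
Ratio = 0.151743 / 0.832657 = 0.182240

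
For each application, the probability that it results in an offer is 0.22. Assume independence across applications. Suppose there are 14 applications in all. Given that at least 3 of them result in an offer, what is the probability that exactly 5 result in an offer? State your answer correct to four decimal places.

0.1767

X ~ Binomial(14, 0.22). Want P(X=5 | X≥3) = P(X=5) / P(X≥3).
P(X=5) = C(14,5)·0.22^5·0.78^9 = 0.110263
P(X≥3) = 1 − 0.030855 − 0.121837 − 0.223369 = 0.623939
Ratio = 0.110263 / 0.623939 = 0.176720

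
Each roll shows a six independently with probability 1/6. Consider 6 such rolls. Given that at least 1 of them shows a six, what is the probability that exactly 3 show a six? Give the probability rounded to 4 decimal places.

X ~ Binomial(6, 0.166667). Want P(X=3 | X≥1) = P(X=3) / P(X≥1).
P(X=3) = C(6,3)·0.166667^3·0.833333^3 = 0.053584
P(X≥1) = 1 − 0.334898 = 0.665102
Ratio = 0.053584 / 0.665102 = 0.080565

0.0806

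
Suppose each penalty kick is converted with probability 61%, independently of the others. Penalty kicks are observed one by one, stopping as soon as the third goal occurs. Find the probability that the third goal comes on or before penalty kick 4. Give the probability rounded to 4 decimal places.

Finishing within 4 penalty kicks ⇔ at least 3 successes in the first 4. With X ~ Binomial(4, 0.61), P(Y ≤ 4) = 1 − P(X ≤ 2).
  k=0: C(4,0)·0.61^0·0.39^4 = 0.023134
  k=1: C(4,1)·0.61^1·0.39^3 = 0.144738
  k=2: C(4,2)·0.61^2·0.39^2 = 0.339578
1 − 0.507451 = 0.492549

0.4925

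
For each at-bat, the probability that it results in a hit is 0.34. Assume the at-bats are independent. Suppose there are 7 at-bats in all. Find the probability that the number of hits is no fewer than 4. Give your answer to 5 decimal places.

X ~ Binomial(7, 0.34); P(X ≥ 4) = Σ C(7,k) p^k (1−p)^(7−k) over k:
  k=4: C(7,4)·0.34^4·0.66^3 = 0.1344669
  k=5: C(7,5)·0.34^5·0.66^2 = 0.0415625
  k=6: C(7,6)·0.34^6·0.66^1 = 0.0071370
  k=7: C(7,7)·0.34^7·0.66^0 = 0.0005252
Total = 0.1836917

0.18369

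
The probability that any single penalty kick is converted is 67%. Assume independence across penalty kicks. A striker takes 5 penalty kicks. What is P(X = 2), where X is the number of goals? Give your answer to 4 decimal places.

0.1613

X ~ Binomial(n=5, p=0.67).
P(X=2) = C(5,2) · p^2 · (1−p)^3
= 10 · 0.4489 · 0.035937 = 0.161321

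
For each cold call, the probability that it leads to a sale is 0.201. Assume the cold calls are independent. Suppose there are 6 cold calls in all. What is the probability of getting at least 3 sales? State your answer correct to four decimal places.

X ~ Binomial(6, 0.201); P(X ≥ 3) = Σ C(6,k) p^k (1−p)^(6−k) over k:
  k=3: C(6,3)·0.201^3·0.799^3 = 0.082844
  k=4: C(6,4)·0.201^4·0.799^2 = 0.015630
  k=5: C(6,5)·0.201^5·0.799^1 = 0.001573
  k=6: C(6,6)·0.201^6·0.799^0 = 0.000066
Total = 0.100113

0.1001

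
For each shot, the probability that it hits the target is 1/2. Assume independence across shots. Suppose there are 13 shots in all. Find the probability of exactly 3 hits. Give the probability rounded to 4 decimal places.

0.0349

X ~ Binomial(n=13, p=0.50).
P(X=3) = C(13,3) · p^3 · (1−p)^10
= 286 · 0.125 · 0.00097656 = 0.034912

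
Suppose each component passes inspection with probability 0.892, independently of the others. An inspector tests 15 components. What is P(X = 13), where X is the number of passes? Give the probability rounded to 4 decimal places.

0.2772

X ~ Binomial(n=15, p=0.892).
P(X=13) = C(15,13) · p^13 · (1−p)^2
= 105 · 0.22633 · 0.011664 = 0.277192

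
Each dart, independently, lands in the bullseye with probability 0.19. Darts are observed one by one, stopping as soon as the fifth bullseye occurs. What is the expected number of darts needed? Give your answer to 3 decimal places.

Y = total darts until the fifth success; negative binomial with r=5, p=0.19.
E[Y] = r / p = 5 / 0.19 = 26.31579

26.316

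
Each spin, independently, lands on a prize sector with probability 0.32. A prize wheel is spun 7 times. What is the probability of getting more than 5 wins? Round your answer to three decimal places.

X ~ Binomial(7, 0.32); P(X ≥ 6) = Σ C(7,k) p^k (1−p)^(7−k) over k:
  k=6: C(7,6)·0.32^6·0.68^1 = 0.00511
  k=7: C(7,7)·0.32^7·0.68^0 = 0.00034
Total = 0.00545

0.005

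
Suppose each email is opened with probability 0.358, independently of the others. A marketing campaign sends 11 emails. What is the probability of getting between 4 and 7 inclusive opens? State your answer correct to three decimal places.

X ~ Binomial(11, 0.358); P(4 ≤ X ≤ 7) = Σ C(11,k) p^k (1−p)^(11−k) over k:
  k=4: C(11,4)·0.358^4·0.642^7 = 0.24366
  k=5: C(11,5)·0.358^5·0.642^6 = 0.19022
  k=6: C(11,6)·0.358^6·0.642^5 = 0.10608
  k=7: C(11,7)·0.358^7·0.642^4 = 0.04225
Total = 0.58222

0.582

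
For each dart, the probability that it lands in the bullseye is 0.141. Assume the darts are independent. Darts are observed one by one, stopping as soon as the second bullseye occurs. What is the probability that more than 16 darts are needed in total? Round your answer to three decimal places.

0.319

Needing more than 16 darts ⇔ fewer than 2 successes in the first 16. With X ~ Binomial(16, 0.141), P(Y > 16) = P(X ≤ 1).
  k=0: C(16,0)·0.141^0·0.859^16 = 0.08788
  k=1: C(16,1)·0.141^1·0.859^15 = 0.23080
P(X ≤ 1) = 0.31868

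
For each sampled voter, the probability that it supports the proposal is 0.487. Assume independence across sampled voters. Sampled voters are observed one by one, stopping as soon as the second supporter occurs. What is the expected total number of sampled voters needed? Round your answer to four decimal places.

4.1068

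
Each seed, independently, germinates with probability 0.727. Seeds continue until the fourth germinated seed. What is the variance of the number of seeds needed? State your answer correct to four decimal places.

2.0661

Y = total seeds until the fourth success; negative binomial with r=4, p=0.727.
Var(Y) = r(1−p)/p² = 4·0.273 / 0.727² = 2.066112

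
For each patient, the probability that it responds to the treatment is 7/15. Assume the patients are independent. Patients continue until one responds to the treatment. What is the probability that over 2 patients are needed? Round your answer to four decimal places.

0.2844

Y = number of patients to the first success; geometric, p = 0.466667.
P(Y > 2) = P(first 2 all fail) = (1−p)^2 = 0.284444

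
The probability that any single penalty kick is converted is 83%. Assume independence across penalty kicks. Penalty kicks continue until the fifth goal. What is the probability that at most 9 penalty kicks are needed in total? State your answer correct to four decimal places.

0.9902

Finishing within 9 penalty kicks ⇔ at least 5 successes in the first 9. With X ~ Binomial(9, 0.83), P(Y ≤ 9) = 1 − P(X ≤ 4).
  k=0: C(9,0)·0.83^0·0.17^9 = 0.000000
  k=1: C(9,1)·0.83^1·0.17^8 = 0.000005
  k=2: C(9,2)·0.83^2·0.17^7 = 0.000102
  k=3: C(9,3)·0.83^3·0.17^6 = 0.001159
  k=4: C(9,4)·0.83^4·0.17^5 = 0.008490
1 − 0.009757 = 0.990243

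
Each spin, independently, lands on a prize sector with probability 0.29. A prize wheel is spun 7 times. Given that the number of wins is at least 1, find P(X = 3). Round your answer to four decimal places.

X ~ Binomial(7, 0.29). Want P(X=3 | X≥1) = P(X=3) / P(X≥1).
P(X=3) = C(7,3)·0.29^3·0.71^4 = 0.216918
P(X≥1) = 1 − 0.090951 = 0.909049
Ratio = 0.216918 / 0.909049 = 0.238621

0.2386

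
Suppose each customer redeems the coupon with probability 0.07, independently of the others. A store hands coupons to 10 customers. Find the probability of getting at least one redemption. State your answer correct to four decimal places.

0.5160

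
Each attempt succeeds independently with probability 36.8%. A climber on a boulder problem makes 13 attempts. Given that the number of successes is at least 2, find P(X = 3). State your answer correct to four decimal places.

X ~ Binomial(13, 0.368). Want P(X=3 | X≥2) = P(X=3) / P(X≥2).
P(X=3) = C(13,3)·0.368^3·0.632^10 = 0.144904
P(X≥2) = 1 − 0.002566 − 0.019427 = 0.978007
Ratio = 0.144904 / 0.978007 = 0.148162

0.1482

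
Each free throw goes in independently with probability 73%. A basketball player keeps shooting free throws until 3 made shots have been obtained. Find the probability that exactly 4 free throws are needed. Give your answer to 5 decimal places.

Y = trial on which the third success occurs; negative binomial, r=3, p=0.73.
P(Y=4) = C(3,2) · p^3 · (1−p)^1
= 3 · 0.38902 · 0.27 = 0.3151038

0.31510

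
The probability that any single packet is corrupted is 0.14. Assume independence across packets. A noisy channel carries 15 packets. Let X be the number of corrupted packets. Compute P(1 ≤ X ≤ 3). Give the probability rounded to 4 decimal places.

0.7482

X ~ Binomial(15, 0.14); P(1 ≤ X ≤ 3) = Σ C(15,k) p^k (1−p)^(15−k) over k:
  k=1: C(15,1)·0.14^1·0.86^14 = 0.254213
  k=2: C(15,2)·0.14^2·0.86^13 = 0.289684
  k=3: C(15,3)·0.14^3·0.86^12 = 0.204351
Total = 0.748248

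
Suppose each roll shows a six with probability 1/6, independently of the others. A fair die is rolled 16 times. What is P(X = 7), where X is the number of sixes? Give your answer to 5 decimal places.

X ~ Binomial(n=16, p=0.166667).
P(X=7) = C(16,7) · p^7 · (1−p)^9
= 11440 · 3.5722e-06 · 0.19381 = 0.0079202

0.00792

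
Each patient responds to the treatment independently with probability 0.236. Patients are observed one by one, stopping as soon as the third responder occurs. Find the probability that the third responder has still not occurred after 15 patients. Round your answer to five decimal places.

0.27605

Needing more than 15 patients ⇔ fewer than 3 successes in the first 15. With X ~ Binomial(15, 0.236), P(Y > 15) = P(X ≤ 2).
  k=0: C(15,0)·0.236^0·0.764^15 = 0.0176360
  k=1: C(15,1)·0.236^1·0.764^14 = 0.0817166
  k=2: C(15,2)·0.236^2·0.764^13 = 0.1766961
P(X ≤ 2) = 0.2760487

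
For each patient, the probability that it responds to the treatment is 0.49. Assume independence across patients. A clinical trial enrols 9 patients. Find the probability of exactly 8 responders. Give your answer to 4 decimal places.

0.0153

X ~ Binomial(n=9, p=0.49).
P(X=8) = C(9,8) · p^8 · (1−p)^1
= 9 · 0.0033233 · 0.51 = 0.015254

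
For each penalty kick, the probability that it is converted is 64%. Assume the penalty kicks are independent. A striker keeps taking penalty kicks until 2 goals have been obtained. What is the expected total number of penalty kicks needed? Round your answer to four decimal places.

Y = total penalty kicks until the second success; negative binomial with r=2, p=0.64.
E[Y] = r / p = 2 / 0.64 = 3.125000

3.1250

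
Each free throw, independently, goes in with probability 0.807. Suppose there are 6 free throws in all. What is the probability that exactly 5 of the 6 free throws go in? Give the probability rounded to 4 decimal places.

0.3963

X ~ Binomial(n=6, p=0.807).
P(X=5) = C(6,5) · p^5 · (1−p)^1
= 6 · 0.34227 · 0.193 = 0.396348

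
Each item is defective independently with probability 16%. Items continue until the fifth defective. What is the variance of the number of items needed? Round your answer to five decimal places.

164.06250

Y = total items until the fifth success; negative binomial with r=5, p=0.16.
Var(Y) = r(1−p)/p² = 5·0.84 / 0.16² = 164.0625000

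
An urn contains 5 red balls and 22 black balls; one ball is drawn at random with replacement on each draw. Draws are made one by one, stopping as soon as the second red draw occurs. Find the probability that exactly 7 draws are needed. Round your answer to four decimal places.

0.0739

Y = trial on which the second success occurs; negative binomial, r=2, p=0.185185.
P(Y=7) = C(6,1) · p^2 · (1−p)^5
= 6 · 0.034294 · 0.35917 = 0.073902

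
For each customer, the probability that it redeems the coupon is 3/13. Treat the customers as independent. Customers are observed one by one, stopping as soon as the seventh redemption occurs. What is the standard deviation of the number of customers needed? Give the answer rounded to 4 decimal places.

Y = total customers until the seventh success; negative binomial with r=7, p=0.230769.
SD(Y) = √[r(1−p)/p²] = √(101.111111) = 10.055402

10.0554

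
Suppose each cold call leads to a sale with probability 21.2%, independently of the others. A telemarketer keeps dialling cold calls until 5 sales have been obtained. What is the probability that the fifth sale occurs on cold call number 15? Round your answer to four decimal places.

Y = trial on which the fifth success occurs; negative binomial, r=5, p=0.212.
P(Y=15) = C(14,4) · p^5 · (1−p)^10
= 1001 · 0.00042823 · 0.092313 = 0.039571

0.0396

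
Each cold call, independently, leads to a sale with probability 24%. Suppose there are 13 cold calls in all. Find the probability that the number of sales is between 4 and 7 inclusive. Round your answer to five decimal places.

X ~ Binomial(13, 0.24); P(4 ≤ X ≤ 7) = Σ C(13,k) p^k (1−p)^(13−k) over k:
  k=4: C(13,4)·0.24^4·0.76^9 = 0.2006658
  k=5: C(13,5)·0.24^5·0.76^8 = 0.1140627
  k=6: C(13,6)·0.24^6·0.76^7 = 0.0480264
  k=7: C(13,7)·0.24^7·0.76^6 = 0.0151662
Total = 0.3779211

0.37792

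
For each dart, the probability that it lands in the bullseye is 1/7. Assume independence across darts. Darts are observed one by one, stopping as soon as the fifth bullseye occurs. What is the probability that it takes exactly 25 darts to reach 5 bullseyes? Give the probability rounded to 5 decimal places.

Y = trial on which the fifth success occurs; negative binomial, r=5, p=0.142857.
P(Y=25) = C(24,4) · p^5 · (1−p)^20
= 10626 · 5.9499e-05 · 0.045821 = 0.0289697

0.02897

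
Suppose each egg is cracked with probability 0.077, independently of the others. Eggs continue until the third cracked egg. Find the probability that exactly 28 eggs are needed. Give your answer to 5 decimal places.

0.02162

Y = trial on which the third success occurs; negative binomial, r=3, p=0.077.
P(Y=28) = C(27,2) · p^3 · (1−p)^25
= 351 · 0.00045653 · 0.13491 = 0.0216183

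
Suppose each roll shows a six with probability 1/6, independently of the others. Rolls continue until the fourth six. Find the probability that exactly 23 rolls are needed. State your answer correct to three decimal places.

Y = trial on which the fourth success occurs; negative binomial, r=4, p=0.166667.
P(Y=23) = C(22,3) · p^4 · (1−p)^19
= 1540 · 0.0007716 · 0.031301 = 0.03719

0.037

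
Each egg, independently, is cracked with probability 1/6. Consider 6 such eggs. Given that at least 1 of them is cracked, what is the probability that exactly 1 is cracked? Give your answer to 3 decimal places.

0.604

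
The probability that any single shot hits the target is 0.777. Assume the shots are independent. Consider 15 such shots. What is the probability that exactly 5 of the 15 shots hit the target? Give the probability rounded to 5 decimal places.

0.00026

X ~ Binomial(n=15, p=0.777).
P(X=5) = C(15,5) · p^5 · (1−p)^10
= 3003 · 0.28321 · 3.0412e-07 = 0.0002586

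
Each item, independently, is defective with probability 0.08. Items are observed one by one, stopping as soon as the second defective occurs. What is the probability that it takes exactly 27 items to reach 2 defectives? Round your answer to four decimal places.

Y = trial on which the second success occurs; negative binomial, r=2, p=0.08.
P(Y=27) = C(26,1) · p^2 · (1−p)^25
= 26 · 0.0064 · 0.12436 = 0.020694

0.0207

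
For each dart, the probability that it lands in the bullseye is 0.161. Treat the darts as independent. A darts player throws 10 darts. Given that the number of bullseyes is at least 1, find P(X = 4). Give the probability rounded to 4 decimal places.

X ~ Binomial(10, 0.161). Want P(X=4 | X≥1) = P(X=4) / P(X≥1).
P(X=4) = C(10,4)·0.161^4·0.839^6 = 0.049215
P(X≥1) = 1 − 0.172830 = 0.827170
Ratio = 0.049215 / 0.827170 = 0.059498

0.0595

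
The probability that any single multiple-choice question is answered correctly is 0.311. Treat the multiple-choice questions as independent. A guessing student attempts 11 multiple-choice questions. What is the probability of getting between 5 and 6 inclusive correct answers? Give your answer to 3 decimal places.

X ~ Binomial(11, 0.311); P(5 ≤ X ≤ 6) = Σ C(11,k) p^k (1−p)^(11−k) over k:
  k=5: C(11,5)·0.311^5·0.689^6 = 0.14380
  k=6: C(11,6)·0.311^6·0.689^5 = 0.06491
Total = 0.20871

0.209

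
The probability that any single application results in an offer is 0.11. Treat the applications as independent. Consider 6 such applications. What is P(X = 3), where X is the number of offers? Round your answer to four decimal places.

0.0188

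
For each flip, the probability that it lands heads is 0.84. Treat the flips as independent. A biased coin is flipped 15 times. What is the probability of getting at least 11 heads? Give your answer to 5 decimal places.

0.92221

X ~ Binomial(15, 0.84); P(X ≥ 11) = Σ C(15,k) p^k (1−p)^(15−k) over k:
  k=11: C(15,11)·0.84^11·0.16^4 = 0.1314270
  k=12: C(15,12)·0.84^12·0.16^3 = 0.2299973
  k=13: C(15,13)·0.84^13·0.16^2 = 0.2786506
  k=14: C(15,14)·0.84^14·0.16^1 = 0.2089880
  k=15: C(15,15)·0.84^15·0.16^0 = 0.0731458
Total = 0.9222087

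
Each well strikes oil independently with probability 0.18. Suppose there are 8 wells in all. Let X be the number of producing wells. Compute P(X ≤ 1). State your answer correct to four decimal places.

X ~ Binomial(8, 0.18); P(X ≤ 1) = Σ C(8,k) p^k (1−p)^(8−k) over k:
  k=0: C(8,0)·0.18^0·0.82^8 = 0.204414
  k=1: C(8,1)·0.18^1·0.82^7 = 0.358971
Total = 0.563385

0.5634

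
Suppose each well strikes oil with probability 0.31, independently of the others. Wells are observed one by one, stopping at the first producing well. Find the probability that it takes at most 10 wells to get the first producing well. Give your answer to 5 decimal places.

Y = number of wells to the first success; geometric, p = 0.31.
P(Y ≤ 10) = 1 − (1−p)^10 = 1 − 0.0244619 = 0.9755381

0.97554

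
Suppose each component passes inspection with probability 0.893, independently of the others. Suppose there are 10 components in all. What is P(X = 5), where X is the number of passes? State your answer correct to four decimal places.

X ~ Binomial(n=10, p=0.893).
P(X=5) = C(10,5) · p^5 · (1−p)^5
= 252 · 0.56788 · 1.4026e-05 = 0.002007

0.0020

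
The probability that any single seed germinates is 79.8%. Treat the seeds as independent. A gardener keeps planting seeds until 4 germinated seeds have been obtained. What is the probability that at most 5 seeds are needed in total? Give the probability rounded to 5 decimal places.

Finishing within 5 seeds ⇔ at least 4 successes in the first 5. With X ~ Binomial(5, 0.798), P(Y ≤ 5) = 1 − P(X ≤ 3).
  k=0: C(5,0)·0.798^0·0.202^5 = 0.0003363
  k=1: C(5,1)·0.798^1·0.202^4 = 0.0066432
  k=2: C(5,2)·0.798^2·0.202^3 = 0.0524880
  k=3: C(5,3)·0.798^3·0.202^2 = 0.2073535
1 − 0.2668210 = 0.7331790

0.73318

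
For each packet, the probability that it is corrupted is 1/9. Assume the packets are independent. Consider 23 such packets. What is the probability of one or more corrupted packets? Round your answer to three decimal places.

0.933

P(at least one) = 1 − P(none) = 1 − (1 − 0.111111)^23
= 1 − 0.06660 = 0.93340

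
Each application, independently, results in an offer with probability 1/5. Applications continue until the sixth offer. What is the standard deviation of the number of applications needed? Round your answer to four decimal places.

Y = total applications until the sixth success; negative binomial with r=6, p=0.20.
SD(Y) = √[r(1−p)/p²] = √(120.000000) = 10.954451

10.9545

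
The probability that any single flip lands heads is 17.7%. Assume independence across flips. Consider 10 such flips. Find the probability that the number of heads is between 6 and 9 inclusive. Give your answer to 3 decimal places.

0.003

X ~ Binomial(10, 0.177); P(6 ≤ X ≤ 9) = Σ C(10,k) p^k (1−p)^(10−k) over k:
  k=6: C(10,6)·0.177^6·0.823^4 = 0.00296
  k=7: C(10,7)·0.177^7·0.823^3 = 0.00036
  k=8: C(10,8)·0.177^8·0.823^2 = 0.00003
  k=9: C(10,9)·0.177^9·0.823^1 = 0.00000
Total = 0.00336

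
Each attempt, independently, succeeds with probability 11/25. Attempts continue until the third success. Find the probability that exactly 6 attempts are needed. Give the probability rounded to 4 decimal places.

Y = trial on which the third success occurs; negative binomial, r=3, p=0.44.
P(Y=6) = C(5,2) · p^3 · (1−p)^3
= 10 · 0.085184 · 0.17562 = 0.149597

0.1496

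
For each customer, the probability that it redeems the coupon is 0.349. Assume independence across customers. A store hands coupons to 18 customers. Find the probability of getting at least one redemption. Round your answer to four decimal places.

P(at least one) = 1 − P(none) = 1 − (1 − 0.349)^18
= 1 − 0.000441 = 0.999559

0.9996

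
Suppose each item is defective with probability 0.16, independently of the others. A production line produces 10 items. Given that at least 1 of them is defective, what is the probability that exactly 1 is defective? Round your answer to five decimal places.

X ~ Binomial(10, 0.16). Want P(X=1 | X≥1) = P(X=1) / P(X≥1).
P(X=1) = C(10,1)·0.16^1·0.84^9 = 0.3331452
P(X≥1) = 1 − 0.1749012 = 0.8250988
Ratio = 0.3331452 / 0.8250988 = 0.4037640

0.40376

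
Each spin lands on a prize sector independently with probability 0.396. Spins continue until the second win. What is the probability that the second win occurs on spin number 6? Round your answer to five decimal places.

0.10435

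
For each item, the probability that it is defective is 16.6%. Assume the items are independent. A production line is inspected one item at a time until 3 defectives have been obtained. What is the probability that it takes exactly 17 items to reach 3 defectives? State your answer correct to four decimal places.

Y = trial on which the third success occurs; negative binomial, r=3, p=0.166.
P(Y=17) = C(16,2) · p^3 · (1−p)^14
= 120 · 0.0045743 · 0.078763 = 0.043234

0.0432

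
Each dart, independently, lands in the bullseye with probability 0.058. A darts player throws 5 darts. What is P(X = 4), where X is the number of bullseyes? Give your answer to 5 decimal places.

X ~ Binomial(n=5, p=0.058).
P(X=4) = C(5,4) · p^4 · (1−p)^1
= 5 · 1.1316e-05 · 0.942 = 0.0000533

0.00005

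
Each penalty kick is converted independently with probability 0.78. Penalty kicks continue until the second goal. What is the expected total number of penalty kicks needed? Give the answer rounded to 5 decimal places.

2.56410

Y = total penalty kicks until the second success; negative binomial with r=2, p=0.78.
E[Y] = r / p = 2 / 0.78 = 2.5641026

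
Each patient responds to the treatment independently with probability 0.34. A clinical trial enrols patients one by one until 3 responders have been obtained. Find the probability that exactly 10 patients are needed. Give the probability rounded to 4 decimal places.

Y = trial on which the third success occurs; negative binomial, r=3, p=0.34.
P(Y=10) = C(9,2) · p^3 · (1−p)^7
= 36 · 0.039304 · 0.054552 = 0.077187

0.0772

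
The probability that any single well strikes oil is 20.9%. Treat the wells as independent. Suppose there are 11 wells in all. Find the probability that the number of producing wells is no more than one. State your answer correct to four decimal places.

0.2963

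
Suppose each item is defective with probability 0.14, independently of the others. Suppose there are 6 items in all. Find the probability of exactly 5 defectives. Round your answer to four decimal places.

X ~ Binomial(n=6, p=0.14).
P(X=5) = C(6,5) · p^5 · (1−p)^1
= 6 · 5.3782e-05 · 0.86 = 0.000278

0.0003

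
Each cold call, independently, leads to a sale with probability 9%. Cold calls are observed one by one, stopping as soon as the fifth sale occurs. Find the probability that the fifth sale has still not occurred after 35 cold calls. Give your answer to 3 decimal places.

Needing more than 35 cold calls ⇔ fewer than 5 successes in the first 35. With X ~ Binomial(35, 0.09), P(Y > 35) = P(X ≤ 4).
  k=0: C(35,0)·0.09^0·0.91^35 = 0.03685
  k=1: C(35,1)·0.09^1·0.91^34 = 0.12756
  k=2: C(35,2)·0.09^2·0.91^33 = 0.21447
  k=3: C(35,3)·0.09^3·0.91^32 = 0.23333
  k=4: C(35,4)·0.09^4·0.91^31 = 0.18461
P(X ≤ 4) = 0.79682

0.797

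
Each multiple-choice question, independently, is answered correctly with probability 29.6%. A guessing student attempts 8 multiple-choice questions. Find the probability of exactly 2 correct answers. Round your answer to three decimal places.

0.299

X ~ Binomial(n=8, p=0.296).
P(X=2) = C(8,2) · p^2 · (1−p)^6
= 28 · 0.087616 · 0.12174 = 0.29866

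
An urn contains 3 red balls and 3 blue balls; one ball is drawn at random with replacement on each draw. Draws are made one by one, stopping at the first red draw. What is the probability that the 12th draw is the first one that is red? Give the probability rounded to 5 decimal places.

0.00024

Geometric (trials to first success), p = 0.50.
P(Y = 12) = (1−p)^11 · p = 0.00048828 · 0.50 = 0.0002441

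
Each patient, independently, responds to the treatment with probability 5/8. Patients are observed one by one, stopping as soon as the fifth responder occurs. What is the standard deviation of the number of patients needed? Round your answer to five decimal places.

2.19089

Y = total patients until the fifth success; negative binomial with r=5, p=0.625.
SD(Y) = √[r(1−p)/p²] = √(4.8000000) = 2.1908902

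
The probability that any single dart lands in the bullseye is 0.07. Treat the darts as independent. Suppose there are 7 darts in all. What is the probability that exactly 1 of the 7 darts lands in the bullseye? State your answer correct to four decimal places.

0.3170

X ~ Binomial(n=7, p=0.07).
P(X=1) = C(7,1) · p^1 · (1−p)^6
= 7 · 0.07 · 0.64699 = 0.317025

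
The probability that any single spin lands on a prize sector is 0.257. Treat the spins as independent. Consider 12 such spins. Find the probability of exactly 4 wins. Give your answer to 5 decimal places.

0.20056

X ~ Binomial(n=12, p=0.257).
P(X=4) = C(12,4) · p^4 · (1−p)^8
= 495 · 0.0043625 · 0.092877 = 0.2005618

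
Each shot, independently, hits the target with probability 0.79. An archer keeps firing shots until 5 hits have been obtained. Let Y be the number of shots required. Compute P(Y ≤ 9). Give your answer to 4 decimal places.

0.9760

Finishing within 9 shots ⇔ at least 5 successes in the first 9. With X ~ Binomial(9, 0.79), P(Y ≤ 9) = 1 − P(X ≤ 4).
  k=0: C(9,0)·0.79^0·0.21^9 = 0.000001
  k=1: C(9,1)·0.79^1·0.21^8 = 0.000027
  k=2: C(9,2)·0.79^2·0.21^7 = 0.000405
  k=3: C(9,3)·0.79^3·0.21^6 = 0.003552
  k=4: C(9,4)·0.79^4·0.21^5 = 0.020044
1 − 0.024028 = 0.975972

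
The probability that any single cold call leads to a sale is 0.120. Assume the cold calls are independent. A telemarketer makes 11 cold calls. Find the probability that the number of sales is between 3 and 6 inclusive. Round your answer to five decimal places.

0.13657

X ~ Binomial(11, 0.12); P(3 ≤ X ≤ 6) = Σ C(11,k) p^k (1−p)^(11−k) over k:
  k=3: C(11,3)·0.12^3·0.88^8 = 0.1025390
  k=4: C(11,4)·0.12^4·0.88^7 = 0.0279652
  k=5: C(11,5)·0.12^5·0.88^6 = 0.0053388
  k=6: C(11,6)·0.12^6·0.88^5 = 0.0007280
Total = 0.1365710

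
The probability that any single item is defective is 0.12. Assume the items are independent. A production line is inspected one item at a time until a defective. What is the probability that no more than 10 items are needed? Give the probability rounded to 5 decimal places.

0.72150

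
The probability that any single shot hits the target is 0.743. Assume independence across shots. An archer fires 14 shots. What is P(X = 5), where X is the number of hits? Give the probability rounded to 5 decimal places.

0.00222

X ~ Binomial(n=14, p=0.743).
P(X=5) = C(14,5) · p^5 · (1−p)^9
= 2002 · 0.22644 · 4.891e-06 = 0.0022172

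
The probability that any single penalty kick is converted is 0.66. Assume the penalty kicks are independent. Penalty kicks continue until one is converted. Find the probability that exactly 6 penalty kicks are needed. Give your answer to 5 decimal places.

Geometric (trials to first success), p = 0.66.
P(Y = 6) = (1−p)^5 · p = 0.0045435 · 0.66 = 0.0029987

0.00300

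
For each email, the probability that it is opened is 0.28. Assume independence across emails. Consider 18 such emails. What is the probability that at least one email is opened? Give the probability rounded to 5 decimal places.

0.99730

P(at least one) = 1 − P(none) = 1 − (1 − 0.28)^18
= 1 − 0.0027039 = 0.9972961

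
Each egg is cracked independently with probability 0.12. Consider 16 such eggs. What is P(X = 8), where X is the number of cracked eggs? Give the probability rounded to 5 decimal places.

0.00020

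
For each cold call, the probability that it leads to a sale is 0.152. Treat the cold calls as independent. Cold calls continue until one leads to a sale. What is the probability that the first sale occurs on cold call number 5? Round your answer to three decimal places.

Geometric (trials to first success), p = 0.152.
P(Y = 5) = (1−p)^4 · p = 0.51711 · 0.152 = 0.07860

0.079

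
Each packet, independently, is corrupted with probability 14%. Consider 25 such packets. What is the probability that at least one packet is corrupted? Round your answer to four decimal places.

0.9770

P(at least one) = 1 − P(none) = 1 − (1 − 0.14)^25
= 1 − 0.023039 = 0.976961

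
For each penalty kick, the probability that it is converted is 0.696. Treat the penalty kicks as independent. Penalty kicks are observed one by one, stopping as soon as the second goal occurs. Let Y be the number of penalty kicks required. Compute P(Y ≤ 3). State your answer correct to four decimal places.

0.7789

Finishing within 3 penalty kicks ⇔ at least 2 successes in the first 3. With X ~ Binomial(3, 0.696), P(Y ≤ 3) = 1 − P(X ≤ 1).
  k=0: C(3,0)·0.696^0·0.304^3 = 0.028094
  k=1: C(3,1)·0.696^1·0.304^2 = 0.192965
1 − 0.221059 = 0.778941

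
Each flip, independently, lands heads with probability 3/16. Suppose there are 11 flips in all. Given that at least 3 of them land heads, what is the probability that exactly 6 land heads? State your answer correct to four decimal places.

X ~ Binomial(11, 0.1875). Want P(X=6 | X≥3) = P(X=6) / P(X≥3).
P(X=6) = C(11,6)·0.1875^6·0.8125^5 = 0.007108
P(X≥3) = 1 − 0.101873 − 0.258599 − 0.298384 = 0.341144
Ratio = 0.007108 / 0.341144 = 0.020837

0.0208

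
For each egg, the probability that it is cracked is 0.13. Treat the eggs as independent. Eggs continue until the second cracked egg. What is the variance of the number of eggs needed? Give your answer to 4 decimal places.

102.9586

Y = total eggs until the second success; negative binomial with r=2, p=0.13.
Var(Y) = r(1−p)/p² = 2·0.87 / 0.13² = 102.958580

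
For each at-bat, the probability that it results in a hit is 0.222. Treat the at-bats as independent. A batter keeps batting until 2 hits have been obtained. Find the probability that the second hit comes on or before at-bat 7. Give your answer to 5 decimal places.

0.48286

Finishing within 7 at-bats ⇔ at least 2 successes in the first 7. With X ~ Binomial(7, 0.222), P(Y ≤ 7) = 1 − P(X ≤ 1).
  k=0: C(7,0)·0.222^0·0.778^7 = 0.1725270
  k=1: C(7,1)·0.222^1·0.778^6 = 0.3446106
1 − 0.5171376 = 0.4828624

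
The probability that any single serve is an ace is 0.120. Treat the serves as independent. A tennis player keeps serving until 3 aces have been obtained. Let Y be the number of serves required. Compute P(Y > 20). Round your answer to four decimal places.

0.5631

Needing more than 20 serves ⇔ fewer than 3 successes in the first 20. With X ~ Binomial(20, 0.12), P(Y > 20) = P(X ≤ 2).
  k=0: C(20,0)·0.12^0·0.88^20 = 0.077563
  k=1: C(20,1)·0.12^1·0.88^19 = 0.211535
  k=2: C(20,2)·0.12^2·0.88^18 = 0.274034
P(X ≤ 2) = 0.563132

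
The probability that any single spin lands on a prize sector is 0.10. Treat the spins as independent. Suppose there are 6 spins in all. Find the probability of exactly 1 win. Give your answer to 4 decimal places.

X ~ Binomial(n=6, p=0.10).
P(X=1) = C(6,1) · p^1 · (1−p)^5
= 6 · 0.1 · 0.59049 = 0.354294

0.3543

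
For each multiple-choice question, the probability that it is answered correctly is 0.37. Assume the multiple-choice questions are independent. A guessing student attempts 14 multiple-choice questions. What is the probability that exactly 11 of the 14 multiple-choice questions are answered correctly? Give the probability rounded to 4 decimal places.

0.0016

X ~ Binomial(n=14, p=0.37).
P(X=11) = C(14,11) · p^11 · (1−p)^3
= 364 · 1.7792e-05 · 0.25005 = 0.001619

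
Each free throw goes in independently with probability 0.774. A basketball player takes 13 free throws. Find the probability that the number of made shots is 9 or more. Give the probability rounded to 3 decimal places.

X ~ Binomial(13, 0.774); P(X ≥ 9) = Σ C(13,k) p^k (1−p)^(13−k) over k:
  k=9: C(13,9)·0.774^9·0.226^4 = 0.18596
  k=10: C(13,10)·0.774^10·0.226^3 = 0.25474
  k=11: C(13,11)·0.774^11·0.226^2 = 0.23794
  k=12: C(13,12)·0.774^12·0.226^1 = 0.13581
  k=13: C(13,13)·0.774^13·0.226^0 = 0.03578
Total = 0.85023

0.850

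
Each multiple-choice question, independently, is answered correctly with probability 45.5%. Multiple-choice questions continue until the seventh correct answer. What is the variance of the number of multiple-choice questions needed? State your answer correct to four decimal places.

18.4277

Y = total multiple-choice questions until the seventh success; negative binomial with r=7, p=0.455.
Var(Y) = r(1−p)/p² = 7·0.545 / 0.455² = 18.427726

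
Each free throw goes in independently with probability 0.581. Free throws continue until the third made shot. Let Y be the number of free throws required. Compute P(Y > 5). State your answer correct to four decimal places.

0.3508

Needing more than 5 free throws ⇔ fewer than 3 successes in the first 5. With X ~ Binomial(5, 0.581), P(Y > 5) = P(X ≤ 2).
  k=0: C(5,0)·0.581^0·0.419^5 = 0.012914
  k=1: C(5,1)·0.581^1·0.419^4 = 0.089537
  k=2: C(5,2)·0.581^2·0.419^3 = 0.248310
P(X ≤ 2) = 0.350761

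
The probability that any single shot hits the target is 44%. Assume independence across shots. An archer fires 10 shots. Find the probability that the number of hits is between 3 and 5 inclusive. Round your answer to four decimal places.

X ~ Binomial(10, 0.44); P(3 ≤ X ≤ 5) = Σ C(10,k) p^k (1−p)^(10−k) over k:
  k=3: C(10,3)·0.44^3·0.56^7 = 0.176545
  k=4: C(10,4)·0.44^4·0.56^6 = 0.242749
  k=5: C(10,5)·0.44^5·0.56^5 = 0.228878
Total = 0.648172

0.6482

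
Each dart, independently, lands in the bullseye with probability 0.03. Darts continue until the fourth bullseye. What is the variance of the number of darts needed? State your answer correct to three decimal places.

Y = total darts until the fourth success; negative binomial with r=4, p=0.03.
Var(Y) = r(1−p)/p² = 4·0.97 / 0.03² = 4311.11111

4311.111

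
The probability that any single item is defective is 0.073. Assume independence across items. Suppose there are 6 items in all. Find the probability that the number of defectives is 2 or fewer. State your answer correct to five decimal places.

X ~ Binomial(6, 0.073); P(X ≤ 2) = Σ C(6,k) p^k (1−p)^(6−k) over k:
  k=0: C(6,0)·0.073^0·0.927^6 = 0.6345683
  k=1: C(6,1)·0.073^1·0.927^5 = 0.2998284
  k=2: C(6,2)·0.073^2·0.927^4 = 0.0590277
Total = 0.9934245

0.99342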